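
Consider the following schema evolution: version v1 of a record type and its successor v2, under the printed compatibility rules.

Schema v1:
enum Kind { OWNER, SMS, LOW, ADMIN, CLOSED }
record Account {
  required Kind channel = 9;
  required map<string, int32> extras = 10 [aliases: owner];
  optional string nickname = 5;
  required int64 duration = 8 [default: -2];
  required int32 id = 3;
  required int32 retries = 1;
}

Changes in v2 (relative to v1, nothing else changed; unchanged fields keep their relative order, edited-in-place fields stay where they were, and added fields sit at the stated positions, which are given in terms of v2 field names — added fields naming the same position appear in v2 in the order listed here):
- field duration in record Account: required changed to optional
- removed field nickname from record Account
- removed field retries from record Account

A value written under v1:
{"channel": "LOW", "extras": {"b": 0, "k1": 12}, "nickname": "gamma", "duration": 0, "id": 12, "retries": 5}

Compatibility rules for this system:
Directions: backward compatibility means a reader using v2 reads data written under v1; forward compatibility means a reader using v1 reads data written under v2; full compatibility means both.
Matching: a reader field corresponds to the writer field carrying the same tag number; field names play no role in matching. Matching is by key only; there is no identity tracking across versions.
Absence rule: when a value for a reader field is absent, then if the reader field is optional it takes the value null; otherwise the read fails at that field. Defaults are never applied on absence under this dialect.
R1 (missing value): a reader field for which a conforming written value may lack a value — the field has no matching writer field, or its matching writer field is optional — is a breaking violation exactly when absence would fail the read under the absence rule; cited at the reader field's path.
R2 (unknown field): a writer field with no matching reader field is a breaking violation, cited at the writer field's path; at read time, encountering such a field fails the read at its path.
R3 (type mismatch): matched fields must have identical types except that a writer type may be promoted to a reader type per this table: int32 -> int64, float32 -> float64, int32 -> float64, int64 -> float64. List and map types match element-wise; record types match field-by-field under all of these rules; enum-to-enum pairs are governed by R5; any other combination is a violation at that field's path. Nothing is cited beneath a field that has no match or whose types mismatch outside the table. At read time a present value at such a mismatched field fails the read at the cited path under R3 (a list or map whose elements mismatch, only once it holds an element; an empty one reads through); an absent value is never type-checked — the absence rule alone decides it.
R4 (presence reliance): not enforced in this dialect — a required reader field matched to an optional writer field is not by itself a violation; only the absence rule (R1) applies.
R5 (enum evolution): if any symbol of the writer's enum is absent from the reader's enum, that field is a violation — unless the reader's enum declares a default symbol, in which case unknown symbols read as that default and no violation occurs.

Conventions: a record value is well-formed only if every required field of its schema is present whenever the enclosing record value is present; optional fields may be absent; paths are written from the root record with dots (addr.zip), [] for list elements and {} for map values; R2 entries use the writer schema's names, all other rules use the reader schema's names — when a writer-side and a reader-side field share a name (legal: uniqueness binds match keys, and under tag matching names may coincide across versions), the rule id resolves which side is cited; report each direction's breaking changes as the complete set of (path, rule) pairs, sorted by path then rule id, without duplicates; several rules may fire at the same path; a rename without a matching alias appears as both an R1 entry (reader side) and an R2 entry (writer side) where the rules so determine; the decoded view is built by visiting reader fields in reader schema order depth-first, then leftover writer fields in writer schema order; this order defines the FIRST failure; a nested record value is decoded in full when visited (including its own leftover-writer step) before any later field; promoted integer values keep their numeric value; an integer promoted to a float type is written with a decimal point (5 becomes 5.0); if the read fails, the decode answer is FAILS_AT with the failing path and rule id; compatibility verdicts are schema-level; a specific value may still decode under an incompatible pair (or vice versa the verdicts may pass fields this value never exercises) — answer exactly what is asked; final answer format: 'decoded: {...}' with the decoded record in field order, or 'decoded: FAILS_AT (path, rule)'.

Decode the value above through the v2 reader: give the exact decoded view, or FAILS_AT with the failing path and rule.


the writer's type comes first in each Account pair
decode walk for Account under reader schema v2:
  channel := "LOW"
  extras := {"b": 0, "k1": 12}
  duration := 0
  id := 12
  read fails at nickname under R2 (unknown field)
  => FAILS_AT (nickname, R2)
diffs on Account not affecting the asked answer:
  field duration in record Account: required changed to optional -> changes Account's schema-level verdicts only — the decode of this value is the same
  removed field retries from record Account -> changes Account's schema-level verdicts only — the decode of this value is the same

decoded: FAILS_AT (nickname, R2)


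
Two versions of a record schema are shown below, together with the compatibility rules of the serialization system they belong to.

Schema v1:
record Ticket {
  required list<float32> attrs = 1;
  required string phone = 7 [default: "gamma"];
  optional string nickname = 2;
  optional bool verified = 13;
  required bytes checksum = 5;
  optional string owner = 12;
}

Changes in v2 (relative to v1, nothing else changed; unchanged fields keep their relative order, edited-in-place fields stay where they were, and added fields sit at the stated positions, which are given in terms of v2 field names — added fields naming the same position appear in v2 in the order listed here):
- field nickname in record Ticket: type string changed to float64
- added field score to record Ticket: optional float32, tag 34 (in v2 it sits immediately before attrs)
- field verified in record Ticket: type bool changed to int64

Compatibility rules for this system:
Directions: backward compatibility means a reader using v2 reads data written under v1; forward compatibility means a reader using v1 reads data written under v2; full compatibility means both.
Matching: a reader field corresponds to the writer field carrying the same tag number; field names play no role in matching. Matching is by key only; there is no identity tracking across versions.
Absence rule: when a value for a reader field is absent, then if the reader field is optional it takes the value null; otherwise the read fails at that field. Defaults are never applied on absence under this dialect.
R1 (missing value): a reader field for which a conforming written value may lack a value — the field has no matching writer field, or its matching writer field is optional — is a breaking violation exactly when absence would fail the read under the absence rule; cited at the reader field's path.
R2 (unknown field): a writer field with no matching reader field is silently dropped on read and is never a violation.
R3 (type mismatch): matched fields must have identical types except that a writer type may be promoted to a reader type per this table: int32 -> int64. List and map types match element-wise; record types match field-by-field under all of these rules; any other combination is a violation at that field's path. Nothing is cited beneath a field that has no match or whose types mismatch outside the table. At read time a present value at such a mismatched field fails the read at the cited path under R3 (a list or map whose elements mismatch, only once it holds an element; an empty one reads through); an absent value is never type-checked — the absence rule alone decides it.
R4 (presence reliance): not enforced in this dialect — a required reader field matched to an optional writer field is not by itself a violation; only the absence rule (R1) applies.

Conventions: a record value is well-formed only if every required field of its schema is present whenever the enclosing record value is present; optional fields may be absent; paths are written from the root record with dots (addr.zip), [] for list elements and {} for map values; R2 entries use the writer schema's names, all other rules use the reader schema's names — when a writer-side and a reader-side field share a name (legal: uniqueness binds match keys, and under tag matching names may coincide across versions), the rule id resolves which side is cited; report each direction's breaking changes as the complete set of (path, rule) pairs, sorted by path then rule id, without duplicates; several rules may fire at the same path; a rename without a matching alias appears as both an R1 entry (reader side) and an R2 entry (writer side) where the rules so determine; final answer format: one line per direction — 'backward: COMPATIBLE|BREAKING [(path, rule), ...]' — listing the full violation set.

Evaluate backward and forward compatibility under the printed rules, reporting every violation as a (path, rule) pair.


backward: BREAKING [(nickname, R3), (verified, R3)]; forward: BREAKING [(nickname, R3), (verified, R3)]

in Ticket below, arrows point writer -> reader
checking backward for Ticket: reader v2 against writer v1:
  score: no writer-side match
  attrs: paired with writer attrs (list<float32> -> list<float32>; writer required)
  phone: paired with writer phone (string -> string; writer required)
  nickname: paired with writer nickname (string -> float64; writer optional)
  verified: paired with writer verified (bool -> int64; writer optional)
  checksum: paired with writer checksum (bytes -> bytes; writer required)
  owner: paired with writer owner (string -> string; writer optional)
  breaking: (nickname, R3)
  breaking: (verified, R3)
  => backward: BREAKING (2)
checking forward for Ticket: reader v1 against writer v2:
  attrs: paired with writer attrs (list<float32> -> list<float32>; writer required)
  phone: paired with writer phone (string -> string; writer required)
  nickname: paired with writer nickname (float64 -> string; writer optional)
  verified: paired with writer verified (int64 -> bool; writer optional)
  checksum: paired with writer checksum (bytes -> bytes; writer required)
  owner: paired with writer owner (string -> string; writer optional)
  leftover writer field: score
  breaking: (nickname, R3)
  breaking: (verified, R3)
  => forward: BREAKING (2)


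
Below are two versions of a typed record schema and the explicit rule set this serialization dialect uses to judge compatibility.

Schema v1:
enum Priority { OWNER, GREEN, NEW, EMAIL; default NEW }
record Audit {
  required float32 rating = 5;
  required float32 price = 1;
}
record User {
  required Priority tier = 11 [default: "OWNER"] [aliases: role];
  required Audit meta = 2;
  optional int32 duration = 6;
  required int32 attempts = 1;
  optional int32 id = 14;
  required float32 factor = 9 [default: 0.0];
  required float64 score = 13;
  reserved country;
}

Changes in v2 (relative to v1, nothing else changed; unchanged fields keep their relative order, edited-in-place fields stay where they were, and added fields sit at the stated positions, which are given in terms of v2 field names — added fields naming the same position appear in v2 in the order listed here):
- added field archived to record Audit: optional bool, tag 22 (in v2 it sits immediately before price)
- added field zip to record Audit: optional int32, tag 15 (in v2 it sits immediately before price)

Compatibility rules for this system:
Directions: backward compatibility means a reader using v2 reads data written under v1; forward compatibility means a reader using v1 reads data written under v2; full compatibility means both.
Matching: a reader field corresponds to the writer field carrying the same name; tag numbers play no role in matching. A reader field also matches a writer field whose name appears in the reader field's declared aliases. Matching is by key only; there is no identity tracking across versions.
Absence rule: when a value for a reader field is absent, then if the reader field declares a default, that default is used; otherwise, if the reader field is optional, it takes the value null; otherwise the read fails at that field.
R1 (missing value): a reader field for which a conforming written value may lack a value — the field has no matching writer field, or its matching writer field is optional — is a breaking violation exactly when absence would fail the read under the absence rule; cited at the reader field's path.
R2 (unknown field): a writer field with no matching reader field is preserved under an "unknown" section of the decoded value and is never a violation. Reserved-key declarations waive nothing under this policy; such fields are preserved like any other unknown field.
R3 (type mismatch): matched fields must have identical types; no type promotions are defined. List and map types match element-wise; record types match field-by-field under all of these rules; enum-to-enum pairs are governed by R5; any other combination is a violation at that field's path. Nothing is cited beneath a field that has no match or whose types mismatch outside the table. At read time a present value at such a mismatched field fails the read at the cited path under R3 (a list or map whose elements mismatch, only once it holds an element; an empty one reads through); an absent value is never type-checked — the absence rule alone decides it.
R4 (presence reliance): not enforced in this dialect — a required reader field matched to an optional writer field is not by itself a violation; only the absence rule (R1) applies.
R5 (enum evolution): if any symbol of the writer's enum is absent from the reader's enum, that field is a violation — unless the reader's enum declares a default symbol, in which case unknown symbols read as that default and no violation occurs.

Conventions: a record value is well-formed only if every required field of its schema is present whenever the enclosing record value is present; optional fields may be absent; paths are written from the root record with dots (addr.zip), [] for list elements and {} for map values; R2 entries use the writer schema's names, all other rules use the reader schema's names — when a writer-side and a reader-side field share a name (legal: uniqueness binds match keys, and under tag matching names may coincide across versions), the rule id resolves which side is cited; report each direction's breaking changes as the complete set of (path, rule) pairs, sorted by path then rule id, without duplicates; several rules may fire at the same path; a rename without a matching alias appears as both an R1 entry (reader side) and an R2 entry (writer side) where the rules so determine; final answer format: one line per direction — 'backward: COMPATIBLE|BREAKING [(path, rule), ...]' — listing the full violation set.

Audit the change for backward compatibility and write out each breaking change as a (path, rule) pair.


backward: COMPATIBLE []

arrows below run writer -> reader for User
checking backward for User: reader v2 against writer v1:
  tier: paired with writer tier (Priority -> Priority; writer required)
  meta: paired with writer meta (Audit -> Audit; writer required)
  duration: paired with writer duration (int32 -> int32; writer optional)
  attempts: paired with writer attempts (int32 -> int32; writer required)
  id: paired with writer id (int32 -> int32; writer optional)
  factor: paired with writer factor (float32 -> float32; writer required)
  score: paired with writer score (float64 -> float64; writer required)
  meta.rating: paired with writer meta.rating (float32 -> float32; writer required)
  meta.archived: no writer-side match
  meta.zip: no writer-side match
  meta.price: paired with writer meta.price (float32 -> float32; writer required)
  => backward: COMPATIBLE
the other User changes do not affect what is asked:
  added field archived to record Audit: optional bool, tag 22 (in v2 it sits immediately before price) -> triggers nothing under User's printed rules — same verdict
  added field zip to record Audit: optional int32, tag 15 (in v2 it sits immediately before price) -> triggers nothing under User's printed rules — same verdict


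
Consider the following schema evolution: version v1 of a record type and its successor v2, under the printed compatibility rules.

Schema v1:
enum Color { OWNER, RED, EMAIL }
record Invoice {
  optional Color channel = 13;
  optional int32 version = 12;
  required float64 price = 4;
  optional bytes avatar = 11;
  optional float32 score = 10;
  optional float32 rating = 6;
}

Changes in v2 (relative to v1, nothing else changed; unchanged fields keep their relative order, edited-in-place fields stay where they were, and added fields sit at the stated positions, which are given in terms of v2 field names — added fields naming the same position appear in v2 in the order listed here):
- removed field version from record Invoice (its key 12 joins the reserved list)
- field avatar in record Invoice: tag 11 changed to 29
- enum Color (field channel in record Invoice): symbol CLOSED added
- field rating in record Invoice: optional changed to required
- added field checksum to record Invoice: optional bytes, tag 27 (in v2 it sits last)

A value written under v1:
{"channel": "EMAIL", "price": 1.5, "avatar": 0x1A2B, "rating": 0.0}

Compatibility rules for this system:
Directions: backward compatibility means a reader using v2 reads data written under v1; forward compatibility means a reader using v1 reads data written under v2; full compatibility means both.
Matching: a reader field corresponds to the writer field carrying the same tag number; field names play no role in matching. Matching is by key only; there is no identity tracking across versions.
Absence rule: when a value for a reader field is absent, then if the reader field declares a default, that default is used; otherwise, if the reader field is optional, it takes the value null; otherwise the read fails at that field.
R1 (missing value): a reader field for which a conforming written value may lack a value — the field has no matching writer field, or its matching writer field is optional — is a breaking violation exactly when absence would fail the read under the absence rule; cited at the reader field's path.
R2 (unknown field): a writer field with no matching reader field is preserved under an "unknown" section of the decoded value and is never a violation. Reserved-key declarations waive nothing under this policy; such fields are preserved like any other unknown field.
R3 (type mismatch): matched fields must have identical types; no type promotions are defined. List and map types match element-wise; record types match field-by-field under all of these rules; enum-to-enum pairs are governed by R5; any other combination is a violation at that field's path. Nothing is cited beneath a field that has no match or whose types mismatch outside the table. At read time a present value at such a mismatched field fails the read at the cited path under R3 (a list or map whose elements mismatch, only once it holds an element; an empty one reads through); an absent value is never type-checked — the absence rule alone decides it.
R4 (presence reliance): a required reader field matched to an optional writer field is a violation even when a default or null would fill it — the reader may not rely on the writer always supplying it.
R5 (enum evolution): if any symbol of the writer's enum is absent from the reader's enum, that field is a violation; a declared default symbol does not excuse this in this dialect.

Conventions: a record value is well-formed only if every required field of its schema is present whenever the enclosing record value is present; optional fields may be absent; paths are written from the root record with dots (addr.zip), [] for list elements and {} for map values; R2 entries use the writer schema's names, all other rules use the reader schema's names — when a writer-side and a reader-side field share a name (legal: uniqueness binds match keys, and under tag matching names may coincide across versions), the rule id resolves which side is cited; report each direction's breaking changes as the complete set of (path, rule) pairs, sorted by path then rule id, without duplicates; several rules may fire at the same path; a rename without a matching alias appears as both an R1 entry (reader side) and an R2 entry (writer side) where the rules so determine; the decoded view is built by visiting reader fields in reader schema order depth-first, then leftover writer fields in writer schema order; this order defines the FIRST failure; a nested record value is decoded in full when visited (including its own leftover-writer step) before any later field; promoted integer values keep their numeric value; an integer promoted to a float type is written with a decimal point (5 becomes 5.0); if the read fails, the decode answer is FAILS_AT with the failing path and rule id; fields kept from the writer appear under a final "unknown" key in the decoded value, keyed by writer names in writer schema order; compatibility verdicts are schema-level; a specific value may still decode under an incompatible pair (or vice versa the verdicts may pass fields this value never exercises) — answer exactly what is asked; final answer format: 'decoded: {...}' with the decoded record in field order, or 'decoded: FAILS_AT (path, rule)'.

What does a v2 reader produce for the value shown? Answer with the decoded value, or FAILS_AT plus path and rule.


in Invoice below, arrows point writer -> reader
decode (reader v2):
  channel := "EMAIL"
  price := 1.5
  avatar := null (missing; optional => null)
  score := null (missing; optional => null)
  rating := 0.0
  checksum := null (missing; optional => null)
  writer avatar: kept under "unknown"
  => decoded: {"channel": "EMAIL", "price": 1.5, "avatar": null, "score": null, "rating": 0.0, "checksum": null, "unknown": {"avatar": 0x1A2B}}
the other Invoice changes do not affect what is asked:
  enum Color (field channel in record Invoice): symbol CLOSED added -> changes Invoice's schema-level verdicts only — the decode of this value is the same
  field rating in record Invoice: optional changed to required -> changes Invoice's schema-level verdicts only — the decode of this value is the same

decoded: {"channel": "EMAIL", "price": 1.5, "avatar": null, "score": null, "rating": 0.0, "checksum": null, "unknown": {"avatar": 0x1A2B}}


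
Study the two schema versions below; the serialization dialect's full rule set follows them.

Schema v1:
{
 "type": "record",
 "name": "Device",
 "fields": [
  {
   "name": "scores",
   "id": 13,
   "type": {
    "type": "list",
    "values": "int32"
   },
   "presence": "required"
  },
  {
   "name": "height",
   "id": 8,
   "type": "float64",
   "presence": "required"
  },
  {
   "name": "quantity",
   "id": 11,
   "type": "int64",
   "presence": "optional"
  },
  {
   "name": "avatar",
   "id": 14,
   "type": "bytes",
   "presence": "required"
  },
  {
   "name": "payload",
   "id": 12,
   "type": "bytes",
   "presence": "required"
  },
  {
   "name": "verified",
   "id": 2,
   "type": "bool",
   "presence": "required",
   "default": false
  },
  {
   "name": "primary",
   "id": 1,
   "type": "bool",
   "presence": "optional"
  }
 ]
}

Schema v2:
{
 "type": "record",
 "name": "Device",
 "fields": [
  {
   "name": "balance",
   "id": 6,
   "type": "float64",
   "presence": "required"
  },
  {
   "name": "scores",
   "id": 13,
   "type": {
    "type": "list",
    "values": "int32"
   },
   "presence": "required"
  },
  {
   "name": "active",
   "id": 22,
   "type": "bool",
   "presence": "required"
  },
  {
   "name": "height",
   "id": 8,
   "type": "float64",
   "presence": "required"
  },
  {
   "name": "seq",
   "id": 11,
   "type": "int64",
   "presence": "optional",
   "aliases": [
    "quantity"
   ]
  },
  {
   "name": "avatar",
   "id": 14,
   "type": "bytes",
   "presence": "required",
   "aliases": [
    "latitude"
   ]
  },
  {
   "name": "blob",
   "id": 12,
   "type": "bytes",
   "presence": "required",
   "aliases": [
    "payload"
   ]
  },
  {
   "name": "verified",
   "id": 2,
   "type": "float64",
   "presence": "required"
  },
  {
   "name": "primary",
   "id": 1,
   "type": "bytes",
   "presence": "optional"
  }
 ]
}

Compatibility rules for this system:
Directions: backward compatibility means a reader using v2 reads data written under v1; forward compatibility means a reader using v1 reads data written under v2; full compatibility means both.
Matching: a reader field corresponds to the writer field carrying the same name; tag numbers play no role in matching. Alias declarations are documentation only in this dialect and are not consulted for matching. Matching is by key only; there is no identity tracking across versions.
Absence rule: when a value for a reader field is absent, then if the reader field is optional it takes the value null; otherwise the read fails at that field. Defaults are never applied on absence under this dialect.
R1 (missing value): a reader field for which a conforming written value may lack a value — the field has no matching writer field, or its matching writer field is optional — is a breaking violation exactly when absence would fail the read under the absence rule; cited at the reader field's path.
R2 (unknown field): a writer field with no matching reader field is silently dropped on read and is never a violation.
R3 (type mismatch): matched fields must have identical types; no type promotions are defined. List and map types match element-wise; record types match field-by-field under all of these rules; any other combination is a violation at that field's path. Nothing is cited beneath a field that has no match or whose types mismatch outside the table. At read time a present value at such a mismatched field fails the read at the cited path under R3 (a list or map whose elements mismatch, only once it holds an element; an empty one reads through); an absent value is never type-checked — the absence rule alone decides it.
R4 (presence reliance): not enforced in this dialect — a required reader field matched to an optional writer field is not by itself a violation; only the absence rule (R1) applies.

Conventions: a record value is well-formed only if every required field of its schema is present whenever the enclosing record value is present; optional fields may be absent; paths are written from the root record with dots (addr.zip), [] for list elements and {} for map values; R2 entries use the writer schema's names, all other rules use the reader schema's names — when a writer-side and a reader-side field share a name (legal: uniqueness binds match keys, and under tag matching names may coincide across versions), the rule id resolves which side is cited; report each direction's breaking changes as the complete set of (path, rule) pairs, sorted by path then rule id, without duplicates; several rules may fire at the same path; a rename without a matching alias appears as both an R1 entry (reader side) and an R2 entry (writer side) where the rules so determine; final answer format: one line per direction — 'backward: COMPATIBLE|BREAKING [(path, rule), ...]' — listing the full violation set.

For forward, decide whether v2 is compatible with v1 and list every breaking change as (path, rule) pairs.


forward: BREAKING [(payload, R1), (primary, R3), (verified, R3)]

each type pair in Device: writer, then reader
checking forward for Device: reader v1 against writer v2:
  scores <- scores (list<int32> -> list<int32>, writer required)
  height <- height (float64 -> float64, writer required)
  quantity: no writer-side match
  avatar <- avatar (bytes -> bytes, writer required)
  payload: no writer-side match
  verified <- verified (float64 -> bool, writer required)
  primary <- primary (bytes -> bool, writer optional)
  balance (writer side), unknown to reader
  active (writer side), unknown to reader
  seq (writer side), unknown to reader
  blob (writer side), unknown to reader
  rule R1 violated at payload
  rule R3 violated at primary
  rule R3 violated at verified
  => forward: BREAKING (3)
ruling out the remaining Device differences:
  added field balance to record Device: required float64, tag 6 (in v2 it sits immediately before scores) -> affects backward compatibility only, which is not asked
  added field active to record Device: required bool, tag 22 (in v2 it sits immediately before height) -> affects backward compatibility only, which is not asked
  renamed field quantity to seq in record Device (alias quantity declared on the renamed field) -> fires no rule on Device, leaving the asked answer as it is


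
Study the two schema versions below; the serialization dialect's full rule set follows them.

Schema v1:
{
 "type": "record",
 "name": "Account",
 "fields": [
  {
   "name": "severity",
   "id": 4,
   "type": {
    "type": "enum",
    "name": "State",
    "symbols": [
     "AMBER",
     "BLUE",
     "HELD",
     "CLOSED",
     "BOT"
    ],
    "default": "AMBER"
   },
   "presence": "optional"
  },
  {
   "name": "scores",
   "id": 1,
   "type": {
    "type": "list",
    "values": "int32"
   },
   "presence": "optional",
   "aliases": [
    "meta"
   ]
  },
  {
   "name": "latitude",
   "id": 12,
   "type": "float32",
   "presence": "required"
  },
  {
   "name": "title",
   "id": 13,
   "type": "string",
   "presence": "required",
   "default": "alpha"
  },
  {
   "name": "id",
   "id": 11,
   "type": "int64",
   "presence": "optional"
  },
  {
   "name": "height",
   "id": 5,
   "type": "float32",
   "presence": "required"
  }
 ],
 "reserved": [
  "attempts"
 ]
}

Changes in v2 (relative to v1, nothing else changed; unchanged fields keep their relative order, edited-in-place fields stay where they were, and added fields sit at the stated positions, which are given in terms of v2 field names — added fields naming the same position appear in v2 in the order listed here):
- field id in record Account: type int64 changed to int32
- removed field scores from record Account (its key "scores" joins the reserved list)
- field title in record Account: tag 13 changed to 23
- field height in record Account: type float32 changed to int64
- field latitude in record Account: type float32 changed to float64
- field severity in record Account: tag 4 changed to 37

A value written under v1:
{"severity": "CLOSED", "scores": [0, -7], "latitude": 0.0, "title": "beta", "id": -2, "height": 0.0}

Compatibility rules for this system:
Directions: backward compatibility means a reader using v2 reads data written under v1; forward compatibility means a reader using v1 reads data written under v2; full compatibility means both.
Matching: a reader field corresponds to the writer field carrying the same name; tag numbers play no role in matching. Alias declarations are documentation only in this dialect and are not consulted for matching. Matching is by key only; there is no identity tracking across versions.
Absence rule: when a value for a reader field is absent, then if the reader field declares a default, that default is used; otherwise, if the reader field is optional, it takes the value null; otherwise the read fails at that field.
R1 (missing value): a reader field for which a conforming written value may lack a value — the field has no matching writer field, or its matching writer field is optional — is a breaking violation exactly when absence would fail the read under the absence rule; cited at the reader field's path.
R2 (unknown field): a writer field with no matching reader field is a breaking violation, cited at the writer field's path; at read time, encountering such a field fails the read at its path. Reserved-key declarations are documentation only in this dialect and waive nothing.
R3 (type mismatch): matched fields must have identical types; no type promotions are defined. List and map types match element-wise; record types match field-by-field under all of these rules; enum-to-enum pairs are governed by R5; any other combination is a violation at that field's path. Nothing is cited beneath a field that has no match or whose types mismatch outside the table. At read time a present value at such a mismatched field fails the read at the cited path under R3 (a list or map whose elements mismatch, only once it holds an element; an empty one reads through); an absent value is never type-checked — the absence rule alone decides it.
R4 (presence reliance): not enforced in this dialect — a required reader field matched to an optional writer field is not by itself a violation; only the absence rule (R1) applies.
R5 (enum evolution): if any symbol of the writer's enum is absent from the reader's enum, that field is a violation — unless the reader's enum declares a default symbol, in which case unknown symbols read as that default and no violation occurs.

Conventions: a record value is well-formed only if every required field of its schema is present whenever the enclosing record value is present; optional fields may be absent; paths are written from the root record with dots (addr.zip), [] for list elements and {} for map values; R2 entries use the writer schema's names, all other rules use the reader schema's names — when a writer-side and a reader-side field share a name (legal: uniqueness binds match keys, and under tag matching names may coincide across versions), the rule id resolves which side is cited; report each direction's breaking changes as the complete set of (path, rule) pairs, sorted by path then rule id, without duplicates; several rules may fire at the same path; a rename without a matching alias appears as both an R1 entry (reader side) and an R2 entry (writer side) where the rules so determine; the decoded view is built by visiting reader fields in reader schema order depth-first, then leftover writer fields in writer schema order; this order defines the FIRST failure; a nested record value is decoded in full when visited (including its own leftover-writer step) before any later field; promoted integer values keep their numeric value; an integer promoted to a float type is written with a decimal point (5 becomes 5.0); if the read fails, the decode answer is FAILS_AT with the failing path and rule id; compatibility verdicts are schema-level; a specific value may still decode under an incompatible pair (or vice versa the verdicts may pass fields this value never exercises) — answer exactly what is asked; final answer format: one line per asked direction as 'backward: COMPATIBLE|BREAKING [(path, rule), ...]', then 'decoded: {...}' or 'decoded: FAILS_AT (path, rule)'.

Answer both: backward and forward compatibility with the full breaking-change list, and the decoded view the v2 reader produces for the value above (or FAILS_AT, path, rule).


backward: BREAKING [(height, R3), (id, R3), (latitude, R3), (scores, R2)]; forward: BREAKING [(height, R3), (id, R3), (latitude, R3)]; decoded: FAILS_AT (latitude, R3)

arrows below run writer -> reader for Account
backward pass over Account, reader schema v2, writer schema v1:
  severity <- severity (State -> State, writer optional)
  latitude <- latitude (float32 -> float64, writer required)
  title <- title (string -> string, writer required)
  id <- id (int64 -> int32, writer optional)
  height <- height (float32 -> int64, writer required)
  scores (writer side), unknown to reader
  R3 fires at height
  R3 fires at id
  R3 fires at latitude
  R2 fires at scores
  backward on Account therefore BREAKING (4)
forward pass over Account, reader schema v1, writer schema v2:
  severity <- severity (State -> State, writer optional)
  scores: no writer match
  latitude <- latitude (float64 -> float32, writer required)
  title <- title (string -> string, writer required)
  id <- id (int32 -> int64, writer optional)
  height <- height (int64 -> float32, writer required)
  R3 fires at height
  R3 fires at id
  R3 fires at latitude
  forward on Account therefore BREAKING (3)
decoding the Account value with the v2 reader:
  severity := "CLOSED"
  read fails at latitude under R3
  => FAILS_AT (latitude, R3)


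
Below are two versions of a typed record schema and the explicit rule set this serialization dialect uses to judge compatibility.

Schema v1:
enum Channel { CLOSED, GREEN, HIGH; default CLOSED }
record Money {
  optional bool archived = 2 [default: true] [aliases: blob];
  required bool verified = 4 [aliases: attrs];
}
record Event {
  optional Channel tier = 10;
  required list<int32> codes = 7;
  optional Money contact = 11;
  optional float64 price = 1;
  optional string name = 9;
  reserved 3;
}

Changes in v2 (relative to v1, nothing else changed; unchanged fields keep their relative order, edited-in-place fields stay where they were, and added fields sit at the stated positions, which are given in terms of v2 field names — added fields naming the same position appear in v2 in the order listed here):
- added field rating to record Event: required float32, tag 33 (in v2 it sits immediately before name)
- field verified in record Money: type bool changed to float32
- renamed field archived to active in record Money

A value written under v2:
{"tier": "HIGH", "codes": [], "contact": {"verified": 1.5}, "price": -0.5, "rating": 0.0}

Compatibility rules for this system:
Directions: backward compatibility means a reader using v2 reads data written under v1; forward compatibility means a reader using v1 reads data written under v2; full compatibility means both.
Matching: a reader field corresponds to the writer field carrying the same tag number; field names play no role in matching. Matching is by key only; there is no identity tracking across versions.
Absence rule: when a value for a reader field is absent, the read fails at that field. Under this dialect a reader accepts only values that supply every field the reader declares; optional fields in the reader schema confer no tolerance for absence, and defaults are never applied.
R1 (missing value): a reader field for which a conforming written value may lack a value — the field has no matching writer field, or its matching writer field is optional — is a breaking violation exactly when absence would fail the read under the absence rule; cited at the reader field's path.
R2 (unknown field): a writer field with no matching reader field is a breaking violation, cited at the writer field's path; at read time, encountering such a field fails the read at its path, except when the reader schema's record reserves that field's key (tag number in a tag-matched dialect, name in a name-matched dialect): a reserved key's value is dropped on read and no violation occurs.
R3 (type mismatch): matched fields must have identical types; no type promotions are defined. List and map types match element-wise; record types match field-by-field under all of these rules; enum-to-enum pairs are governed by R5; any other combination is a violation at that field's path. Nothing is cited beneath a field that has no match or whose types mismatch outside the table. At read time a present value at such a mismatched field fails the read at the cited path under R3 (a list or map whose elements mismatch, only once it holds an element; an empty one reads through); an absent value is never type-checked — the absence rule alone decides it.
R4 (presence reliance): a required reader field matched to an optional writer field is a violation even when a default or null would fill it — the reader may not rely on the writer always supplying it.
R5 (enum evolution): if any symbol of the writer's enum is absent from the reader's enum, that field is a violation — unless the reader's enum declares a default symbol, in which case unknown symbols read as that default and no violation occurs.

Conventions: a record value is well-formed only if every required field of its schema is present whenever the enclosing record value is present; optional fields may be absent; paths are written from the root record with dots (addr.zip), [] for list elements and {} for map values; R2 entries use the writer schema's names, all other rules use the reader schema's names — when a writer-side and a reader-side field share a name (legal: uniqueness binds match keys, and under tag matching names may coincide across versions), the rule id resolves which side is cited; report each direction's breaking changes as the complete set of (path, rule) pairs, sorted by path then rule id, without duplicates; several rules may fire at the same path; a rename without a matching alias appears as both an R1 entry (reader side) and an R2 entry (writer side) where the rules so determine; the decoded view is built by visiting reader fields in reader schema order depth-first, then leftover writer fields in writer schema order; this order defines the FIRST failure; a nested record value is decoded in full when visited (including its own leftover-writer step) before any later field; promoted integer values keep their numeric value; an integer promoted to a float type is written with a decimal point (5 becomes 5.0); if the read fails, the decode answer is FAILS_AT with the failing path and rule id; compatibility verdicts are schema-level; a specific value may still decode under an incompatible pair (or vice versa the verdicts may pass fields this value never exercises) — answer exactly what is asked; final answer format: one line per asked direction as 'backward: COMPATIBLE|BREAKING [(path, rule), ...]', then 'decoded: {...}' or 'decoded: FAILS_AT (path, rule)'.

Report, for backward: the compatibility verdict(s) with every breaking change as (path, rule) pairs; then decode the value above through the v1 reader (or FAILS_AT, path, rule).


the writer's type comes first in each Event pair
backward on Event — v2 reading data written by v1:
  Channel -> Channel, writer optional: tier aligns to tier
  list<int32> -> list<int32>, writer required: codes aligns to codes
  Money -> Money, writer optional: contact aligns to contact
  float64 -> float64, writer optional: price aligns to price
  rating: no writer match
  string -> string, writer optional: name aligns to name
  bool -> bool, writer optional: contact.active aligns to contact.archived
  bool -> float32, writer required: contact.verified aligns to contact.verified
  R1 fires at contact
  R1 fires at contact.active
  R3 fires at contact.verified
  R1 fires at name
  R1 fires at price
  R1 fires at rating
  R1 fires at tier
  backward on Event therefore BREAKING (7)
migrating the Event value to v1:
  tier := "HIGH"
  codes := []
  read fails at contact.archived under R1 (no fill)
  => FAILS_AT (contact.archived, R1)

backward: BREAKING [(contact, R1), (contact.active, R1), (contact.verified, R3), (name, R1), (price, R1), (rating, R1), (tier, R1)]; decoded: FAILS_AT (contact.archived, R1)
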